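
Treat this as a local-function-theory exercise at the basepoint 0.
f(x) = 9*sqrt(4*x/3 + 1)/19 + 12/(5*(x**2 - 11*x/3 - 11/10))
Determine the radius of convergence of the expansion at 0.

The radius of convergence is -11/6 + (1/30)*sqrt(4015).

Denominator factor (x**2 - 11*x/3 - 11/10): discriminant 803/45, real irrational roots 11/6 + (1/30)*sqrt(4015) and 11/6 - (1/30)*sqrt(4015); poles of order 1, moduli 11/6 + (1/30)*sqrt(4015) and -11/6 + (1/30)*sqrt(4015).
Branch term (9/19)*sqrt(1 - x/(-3/4)): its argument vanishes at x = -3/4, a square-root branch point, modulus 3/4.
The radius of convergence is the smallest modulus among the singular points: -11/6 + (1/30)*sqrt(4015).


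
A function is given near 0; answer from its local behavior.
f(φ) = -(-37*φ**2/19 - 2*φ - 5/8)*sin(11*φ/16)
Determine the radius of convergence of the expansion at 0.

The factor -sin(11*φ/16) is entire and contributes no finite singular point.
The polynomial part has no poles.
No finite singular points: the Taylor series at 0 converges everywhere.

The radius of convergence is infinite.


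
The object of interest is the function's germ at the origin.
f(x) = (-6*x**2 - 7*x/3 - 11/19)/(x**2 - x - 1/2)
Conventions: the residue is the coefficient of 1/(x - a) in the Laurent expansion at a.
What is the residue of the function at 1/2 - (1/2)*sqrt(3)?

The residue is -25/6 + (883/342)*sqrt(3).

The factor x**2 - x - 1/2 splits as (x - a)(x - a') with a = 1/2 - (1/2)*sqrt(3), a' = 1/2 + (1/2)*sqrt(3). At the order-1 pole a set g(x) = (x - a)*f(x) = [-6*x**2 - 7*x/3 - 11/19] / (x - a').
Simple pole: residue = g(a) at a = 1/2 - (1/2)*sqrt(3), which is -25/6 + (883/342)*sqrt(3).


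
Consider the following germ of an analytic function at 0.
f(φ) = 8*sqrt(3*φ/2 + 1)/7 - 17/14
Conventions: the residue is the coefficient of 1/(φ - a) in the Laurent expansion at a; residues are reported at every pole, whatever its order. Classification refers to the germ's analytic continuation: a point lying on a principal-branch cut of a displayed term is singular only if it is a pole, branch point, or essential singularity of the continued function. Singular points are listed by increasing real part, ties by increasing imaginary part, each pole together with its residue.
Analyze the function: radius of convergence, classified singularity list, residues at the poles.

Radius of convergence at 0: 2/3.
At -2/3: an algebraic (square-root) branch point.

Branch term (8/7)*sqrt(1 - φ/(-2/3)): its argument vanishes at φ = -2/3, a square-root branch point, modulus 2/3.
The radius of convergence is the smallest modulus among the singular points: 2/3.


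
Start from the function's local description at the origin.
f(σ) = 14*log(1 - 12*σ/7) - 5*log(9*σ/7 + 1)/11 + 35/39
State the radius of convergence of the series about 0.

The radius of convergence is 7/12.

Branch term (-5/11)*log(1 - σ/(-7/9)): its argument vanishes at σ = -7/9, a logarithmic branch point, modulus 7/9.
Branch term (14)*log(1 - σ/(7/12)): its argument vanishes at σ = 7/12, a logarithmic branch point, modulus 7/12.
The radius of convergence is the smallest modulus among the singular points: 7/12.


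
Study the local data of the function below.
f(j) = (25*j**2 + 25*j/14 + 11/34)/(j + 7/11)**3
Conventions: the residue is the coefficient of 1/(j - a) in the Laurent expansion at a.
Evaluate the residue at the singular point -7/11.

At the order-3 pole -7/11 set g(j) = (j - (-7/11))^3*f(j) = 25*j**2 + 25*j/14 + 11/34.
Order-3 pole: residue = g''(a)/2; g''(-7/11) = 50, so the residue is 25.

The residue is 25.


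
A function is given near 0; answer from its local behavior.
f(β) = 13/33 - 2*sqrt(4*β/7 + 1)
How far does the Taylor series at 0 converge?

The radius of convergence is 7/4.

Branch term (-2)*sqrt(1 - β/(-7/4)): its argument vanishes at β = -7/4, a square-root branch point, modulus 7/4.
The radius of convergence is the smallest modulus among the singular points: 7/4.


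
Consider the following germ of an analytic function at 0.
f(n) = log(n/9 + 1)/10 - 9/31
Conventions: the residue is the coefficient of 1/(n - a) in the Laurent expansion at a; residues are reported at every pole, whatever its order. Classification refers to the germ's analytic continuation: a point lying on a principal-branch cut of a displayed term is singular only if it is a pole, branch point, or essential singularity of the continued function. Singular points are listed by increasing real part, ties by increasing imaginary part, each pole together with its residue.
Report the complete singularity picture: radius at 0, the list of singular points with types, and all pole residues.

Radius of convergence at 0: 9.
At -9: a logarithmic branch point.

Branch term (1/10)*log(1 - n/(-9)): its argument vanishes at n = -9, a logarithmic branch point, modulus 9.
The radius of convergence is the smallest modulus among the singular points: 9.


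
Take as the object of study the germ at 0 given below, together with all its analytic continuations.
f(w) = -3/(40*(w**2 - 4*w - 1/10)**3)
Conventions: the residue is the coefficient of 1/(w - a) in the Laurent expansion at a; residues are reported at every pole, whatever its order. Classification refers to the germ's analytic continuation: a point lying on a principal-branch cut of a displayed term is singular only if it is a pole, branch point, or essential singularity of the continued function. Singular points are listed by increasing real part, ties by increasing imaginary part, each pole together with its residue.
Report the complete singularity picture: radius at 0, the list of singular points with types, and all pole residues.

Denominator factor (w**2 - 4*w - 1/10)^3: discriminant 82/5, real irrational roots 2 + (1/10)*sqrt(410) and 2 - (1/10)*sqrt(410); poles of order 3, moduli 2 + (1/10)*sqrt(410) and -2 + (1/10)*sqrt(410).
The radius of convergence is the smallest modulus among the singular points: -2 + (1/10)*sqrt(410).
The factor w**2 - 4*w - 1/10 splits as (w - a)(w - a') with a = 2 - (1/10)*sqrt(410), a' = 2 + (1/10)*sqrt(410). At the order-3 pole a set g(w) = (w - a)^3*f(w) = [-3/40] / (w - a')^3.
Order-3 pole: residue = g''(a)/2; g''(2 - (1/10)*sqrt(410)) = (45/1102736)*sqrt(410), so the residue is (45/2205472)*sqrt(410).
The factor w**2 - 4*w - 1/10 splits as (w - a)(w - a') with a = 2 + (1/10)*sqrt(410), a' = 2 - (1/10)*sqrt(410). At the order-3 pole a set g(w) = (w - a)^3*f(w) = [-3/40] / (w - a')^3.
Order-3 pole: residue = g''(a)/2; g''(2 + (1/10)*sqrt(410)) = -(45/1102736)*sqrt(410), so the residue is -(45/2205472)*sqrt(410).
List the singular points by increasing real part (a conjugate pair: the negative imaginary part first).

Radius of convergence at 0: -2 + (1/10)*sqrt(410).
At 2 - (1/10)*sqrt(410): a pole of order 3; residue (45/2205472)*sqrt(410).
At 2 + (1/10)*sqrt(410): a pole of order 3; residue -(45/2205472)*sqrt(410).


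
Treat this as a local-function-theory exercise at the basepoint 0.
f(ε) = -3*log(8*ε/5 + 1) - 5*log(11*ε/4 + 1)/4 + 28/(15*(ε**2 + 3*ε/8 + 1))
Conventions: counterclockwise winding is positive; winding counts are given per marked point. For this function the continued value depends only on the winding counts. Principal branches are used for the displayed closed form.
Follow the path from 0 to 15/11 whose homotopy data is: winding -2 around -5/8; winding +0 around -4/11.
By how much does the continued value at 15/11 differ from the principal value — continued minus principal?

Continued minus principal equals (12)*pi*i.

The rational part is single-valued and drops out of the difference; each branch term changes only by its own monodromy.
(-5/4)*log(1 - ε/(-4/11)): winding 0 around -4/11, so this term returns to its principal value, contribution 0.
(-3)*log(1 - ε/(-5/8)): each positive loop around -5/8 adds 2*pi*i to the log, so winding -2 contributes (-3)*(-2)*2*pi*i = (12)*pi*i.
Summing the contributions at ε = 15/11 gives (12)*pi*i.


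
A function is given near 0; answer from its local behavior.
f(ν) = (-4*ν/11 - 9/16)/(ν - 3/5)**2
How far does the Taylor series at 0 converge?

Denominator factor (ν - 3/5)^2: pole of order 2 at 3/5, modulus 3/5.
The radius of convergence is the smallest modulus among the singular points: 3/5.

The radius of convergence is 3/5.


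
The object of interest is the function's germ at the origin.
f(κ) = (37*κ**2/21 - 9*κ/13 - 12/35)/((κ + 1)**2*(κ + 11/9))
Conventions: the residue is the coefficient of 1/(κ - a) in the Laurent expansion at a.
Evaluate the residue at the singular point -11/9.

The residue is 86663/1365.

At the order-1 pole -11/9 set g(κ) = (κ - (-11/9))*f(κ) = (37*κ**2/21 - 9*κ/13 - 12/35)/(κ + 1)**2.
Simple pole: residue = g(a) at a = -11/9, which is 86663/1365.


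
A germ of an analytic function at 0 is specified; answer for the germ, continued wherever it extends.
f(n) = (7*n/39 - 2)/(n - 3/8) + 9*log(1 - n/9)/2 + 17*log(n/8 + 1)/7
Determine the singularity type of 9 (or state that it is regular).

The point is a logarithmic branch point.

The term (9/2)*log(1 - n/(9)) has argument 1 - 9/(9) = 0 at 9: a logarithmic (infinitely-sheeted) branch point; the remaining terms are analytic or single-valued there.


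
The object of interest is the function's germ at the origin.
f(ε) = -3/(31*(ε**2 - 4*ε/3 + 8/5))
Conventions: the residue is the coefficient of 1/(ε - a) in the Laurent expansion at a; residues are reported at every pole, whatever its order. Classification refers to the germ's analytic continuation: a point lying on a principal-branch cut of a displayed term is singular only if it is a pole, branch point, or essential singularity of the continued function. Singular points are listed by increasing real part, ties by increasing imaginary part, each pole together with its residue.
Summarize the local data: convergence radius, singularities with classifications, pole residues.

Radius of convergence at 0: (2/5)*sqrt(10).
At (2/3) - ((2/15)*sqrt(65))*i: a pole of order 1; residue -((9/1612)*sqrt(65))*i.
At (2/3) + ((2/15)*sqrt(65))*i: a pole of order 1; residue ((9/1612)*sqrt(65))*i.

Denominator factor (ε**2 - 4*ε/3 + 8/5): discriminant -208/45, complex-conjugate roots (2/3) + ((2/15)*sqrt(65))*i and (2/3) - ((2/15)*sqrt(65))*i; poles of order 1, moduli (2/5)*sqrt(10) and (2/5)*sqrt(10).
The radius of convergence is the smallest modulus among the singular points: (2/5)*sqrt(10).
The factor ε**2 - 4*ε/3 + 8/5 splits as (ε - a)(ε - a') with a = (2/3) - ((2/15)*sqrt(65))*i, a' = (2/3) + ((2/15)*sqrt(65))*i. At the order-1 pole a set g(ε) = (ε - a)*f(ε) = [-3/31] / (ε - a').
Simple pole: residue = g(a) at a = (2/3) - ((2/15)*sqrt(65))*i, which is -((9/1612)*sqrt(65))*i.
The factor ε**2 - 4*ε/3 + 8/5 splits as (ε - a)(ε - a') with a = (2/3) + ((2/15)*sqrt(65))*i, a' = (2/3) - ((2/15)*sqrt(65))*i. At the order-1 pole a set g(ε) = (ε - a)*f(ε) = [-3/31] / (ε - a').
Simple pole: residue = g(a) at a = (2/3) + ((2/15)*sqrt(65))*i, which is ((9/1612)*sqrt(65))*i.
List the singular points by increasing real part (a conjugate pair: the negative imaginary part first).


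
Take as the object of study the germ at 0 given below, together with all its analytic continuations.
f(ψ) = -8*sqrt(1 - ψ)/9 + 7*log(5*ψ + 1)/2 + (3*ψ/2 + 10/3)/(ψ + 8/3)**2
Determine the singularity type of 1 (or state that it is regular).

The point is an algebraic (square-root) branch point.

The term (-8/9)*sqrt(1 - ψ/(1)) has argument 1 - 1/(1) = 0 at 1: a square-root (algebraic, two-sheeted) branch point; the remaining terms are analytic or single-valued there.


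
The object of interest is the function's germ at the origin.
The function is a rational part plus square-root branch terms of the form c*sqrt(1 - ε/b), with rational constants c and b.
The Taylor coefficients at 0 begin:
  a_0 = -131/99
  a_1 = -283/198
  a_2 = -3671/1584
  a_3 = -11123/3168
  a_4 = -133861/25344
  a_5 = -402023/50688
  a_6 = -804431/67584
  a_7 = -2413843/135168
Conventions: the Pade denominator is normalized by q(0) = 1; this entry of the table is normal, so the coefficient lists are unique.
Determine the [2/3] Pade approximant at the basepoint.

The Pade approximant has numerator coefficients [-131/99, 10711769/11964546, -13750357/47858184]; denominator coefficients [1, -106155/60427, 351207/966832, 15017/483416].

Taylor coefficients needed (read off): a_0 = -131/99, a_1 = -283/198, a_2 = -3671/1584, a_3 = -11123/3168, a_4 = -133861/25344, a_5 = -402023/50688.
Write the denominator as Q(ε) = 1 + q1*ε + q2*ε^2 + q3*ε^3. Requiring Q*f - P = O(ε^6) with deg P <= 2 kills the coefficients of ε^3..ε^5 in Q*f:
  ε^3: a_3 + q1*a_2 + q2*a_1 + q3*a_0 = 0, i.e. -11123/3168 + (-3671/1584)*q1 + (-283/198)*q2 + (-131/99)*q3 = 0.
  ε^4: a_4 + q1*a_3 + q2*a_2 + q3*a_1 = 0, i.e. -133861/25344 + (-11123/3168)*q1 + (-3671/1584)*q2 + (-283/198)*q3 = 0.
  ε^5: a_5 + q1*a_4 + q2*a_3 + q3*a_2 = 0, i.e. -402023/50688 + (-133861/25344)*q1 + (-11123/3168)*q2 + (-3671/1584)*q3 = 0.
Solving this linear system: q1 = -106155/60427, q2 = 351207/966832, q3 = 15017/483416.
The numerator is Q*f truncated at degree 2: P0 = a_0 = -131/99; P1 = a_1 + q1*a_0 = 10711769/11964546; P2 = a_2 + q1*a_1 + q2*a_0 = -13750357/47858184.


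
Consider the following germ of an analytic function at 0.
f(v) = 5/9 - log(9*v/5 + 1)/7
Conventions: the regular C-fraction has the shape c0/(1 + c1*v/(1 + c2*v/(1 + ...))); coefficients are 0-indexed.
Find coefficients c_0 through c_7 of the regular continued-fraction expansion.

Taylor coefficients (expand at 0): a_0 = 5/9, a_1 = -9/35, a_2 = 81/350, a_3 = -243/875, a_4 = 6561/17500, a_5 = -59049/109375, a_6 = 177147/218750, a_7 = -4782969/3828125.
c0 = a_0 = 5/9. Peel one level at a time: if S = 1 + c*v/S' with S'(0) = 1, then c is the v-coefficient of S and S' = c*v/(S - 1).
S_1 = c0/f = 1 + (81/175)*v + (-12393/61250)*v^2 + ...; c1 = 81/175.
S_2 = c1*v/(S_1 - 1) = 1 + (153/350)*v + (-27/100)*v^2 + ...; c2 = 153/350.
S_3 = c2*v/(S_2 - 1) = 1 + (21/34)*v + (-252/1445)*v^2 + ...; c3 = 21/34.
S_4 = c3*v/(S_3 - 1) = 1 + (24/85)*v + (-27/125)*v^2 + ...; c4 = 24/85.
S_5 = c4*v/(S_4 - 1) = 1 + (153/200)*v + (-4131/40000)*v^2 + ...; c5 = 153/200.
S_6 = c5*v/(S_5 - 1) = 1 + (27/200)*v + (-729/3500)*v^2 + ...; c6 = 27/200.
S_7 = c6*v/(S_6 - 1) = 1 + (54/35)*v + ...; c7 = 54/35.

The regular C-fraction coefficients are [5/9, 81/175, 153/350, 21/34, 24/85, 153/200, 27/200, 54/35].


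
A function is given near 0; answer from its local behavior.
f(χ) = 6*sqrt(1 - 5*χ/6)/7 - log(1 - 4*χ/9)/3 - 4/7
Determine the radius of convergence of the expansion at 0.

Branch term (6/7)*sqrt(1 - χ/(6/5)): its argument vanishes at χ = 6/5, a square-root branch point, modulus 6/5.
Branch term (-1/3)*log(1 - χ/(9/4)): its argument vanishes at χ = 9/4, a logarithmic branch point, modulus 9/4.
The radius of convergence is the smallest modulus among the singular points: 6/5.

The radius of convergence is 6/5.


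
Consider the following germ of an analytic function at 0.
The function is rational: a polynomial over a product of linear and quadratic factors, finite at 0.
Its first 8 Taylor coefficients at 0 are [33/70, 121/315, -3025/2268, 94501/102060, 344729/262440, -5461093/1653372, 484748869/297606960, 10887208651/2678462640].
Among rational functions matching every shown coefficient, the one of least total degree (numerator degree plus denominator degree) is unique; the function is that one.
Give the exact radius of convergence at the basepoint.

The radius of convergence is (1/11)*sqrt(66).

No rational of total degree below 3 reproduces all 8 coefficients; solving the [1/2] Pade equations on them gives f(h) = (11*h/21 + 9/35)/(h**2 + 2*h/3 + 6/11), whose expansion matches every shown term.
Denominator factor (h**2 + 2*h/3 + 6/11): discriminant -172/99, complex-conjugate roots (-1/3) + ((1/33)*sqrt(473))*i and (-1/3) - ((1/33)*sqrt(473))*i; poles of order 1, moduli (1/11)*sqrt(66) and (1/11)*sqrt(66).
The radius of convergence is the smallest modulus among the singular points: (1/11)*sqrt(66).


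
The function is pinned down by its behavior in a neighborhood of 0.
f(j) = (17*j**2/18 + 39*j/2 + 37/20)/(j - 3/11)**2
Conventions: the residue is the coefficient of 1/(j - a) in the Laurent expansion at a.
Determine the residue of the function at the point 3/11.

The residue is 1321/66.

At the order-2 pole 3/11 set g(j) = (j - (3/11))^2*f(j) = 17*j**2/18 + 39*j/2 + 37/20.
Order-2 pole: residue = g'(a); g'(3/11) = 1321/66, so the residue is 1321/66.


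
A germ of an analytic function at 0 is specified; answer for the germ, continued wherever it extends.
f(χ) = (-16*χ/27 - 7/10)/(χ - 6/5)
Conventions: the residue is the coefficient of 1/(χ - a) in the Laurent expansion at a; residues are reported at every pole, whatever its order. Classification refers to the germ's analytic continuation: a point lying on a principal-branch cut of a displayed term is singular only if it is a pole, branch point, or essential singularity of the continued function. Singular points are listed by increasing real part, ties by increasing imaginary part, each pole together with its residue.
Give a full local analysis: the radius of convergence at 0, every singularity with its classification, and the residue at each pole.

Denominator factor (χ - 6/5): pole of order 1 at 6/5, modulus 6/5.
The radius of convergence is the smallest modulus among the singular points: 6/5.
At the order-1 pole 6/5 set g(χ) = (χ - (6/5))*f(χ) = -16*χ/27 - 7/10.
Simple pole: residue = g(a) at a = 6/5, which is -127/90.

Radius of convergence at 0: 6/5.
At 6/5: a pole of order 1; residue -127/90.


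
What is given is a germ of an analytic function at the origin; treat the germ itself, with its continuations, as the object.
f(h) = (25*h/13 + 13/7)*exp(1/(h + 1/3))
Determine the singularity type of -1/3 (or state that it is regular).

The point is an essential singularity.

The exponent 1/(h - (-1/3)) has a pole at -1/3, so exp(1/(h - (-1/3))) takes every nonzero value near it: an essential singularity (not a pole of any order).


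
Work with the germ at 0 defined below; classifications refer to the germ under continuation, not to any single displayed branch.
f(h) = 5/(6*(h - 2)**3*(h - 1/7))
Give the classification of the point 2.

The denominator factor h - 2 vanishes at 2 and appears to the power 3; the numerator there equals 5/6, nonzero, and no other factor vanishes.
Hence a pole whose order is the multiplicity, 3.

The point is a pole of order 3.


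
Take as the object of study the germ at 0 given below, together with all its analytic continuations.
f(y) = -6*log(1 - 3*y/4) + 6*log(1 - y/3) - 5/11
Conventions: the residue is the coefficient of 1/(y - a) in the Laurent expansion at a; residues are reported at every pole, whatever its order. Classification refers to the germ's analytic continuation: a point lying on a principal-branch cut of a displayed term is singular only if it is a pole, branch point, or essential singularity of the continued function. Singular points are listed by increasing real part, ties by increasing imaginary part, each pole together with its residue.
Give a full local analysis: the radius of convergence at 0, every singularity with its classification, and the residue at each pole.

Radius of convergence at 0: 4/3.
At 4/3: a logarithmic branch point.
At 3: a logarithmic branch point.

Branch term (6)*log(1 - y/(3)): its argument vanishes at y = 3, a logarithmic branch point, modulus 3.
Branch term (-6)*log(1 - y/(4/3)): its argument vanishes at y = 4/3, a logarithmic branch point, modulus 4/3.
The radius of convergence is the smallest modulus among the singular points: 4/3.
List the singular points by increasing real part (a conjugate pair: the negative imaginary part first).


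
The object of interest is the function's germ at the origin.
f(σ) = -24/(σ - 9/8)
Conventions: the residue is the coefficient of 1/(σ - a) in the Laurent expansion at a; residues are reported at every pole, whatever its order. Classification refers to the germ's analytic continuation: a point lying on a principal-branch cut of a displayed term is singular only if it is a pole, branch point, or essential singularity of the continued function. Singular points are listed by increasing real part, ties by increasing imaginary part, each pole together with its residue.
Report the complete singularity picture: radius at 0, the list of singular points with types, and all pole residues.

Radius of convergence at 0: 9/8.
At 9/8: a pole of order 1; residue -24.

Denominator factor (σ - 9/8): pole of order 1 at 9/8, modulus 9/8.
The radius of convergence is the smallest modulus among the singular points: 9/8.
At the order-1 pole 9/8 set g(σ) = (σ - (9/8))*f(σ) = -24.
Simple pole: residue = g(a) at a = 9/8, which is -24.


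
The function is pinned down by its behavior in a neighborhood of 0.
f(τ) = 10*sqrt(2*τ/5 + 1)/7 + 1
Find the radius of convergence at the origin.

The radius of convergence is 5/2.

Branch term (10/7)*sqrt(1 - τ/(-5/2)): its argument vanishes at τ = -5/2, a square-root branch point, modulus 5/2.
The radius of convergence is the smallest modulus among the singular points: 5/2.


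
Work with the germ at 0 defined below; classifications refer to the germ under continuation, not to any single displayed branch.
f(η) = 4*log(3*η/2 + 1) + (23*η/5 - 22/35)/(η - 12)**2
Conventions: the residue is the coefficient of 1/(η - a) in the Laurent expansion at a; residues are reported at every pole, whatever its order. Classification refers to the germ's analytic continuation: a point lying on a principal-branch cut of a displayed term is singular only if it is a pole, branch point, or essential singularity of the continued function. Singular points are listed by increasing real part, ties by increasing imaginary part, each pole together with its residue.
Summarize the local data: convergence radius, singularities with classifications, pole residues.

Radius of convergence at 0: 2/3.
At -2/3: a logarithmic branch point.
At 12: a pole of order 2; residue 23/5.

Denominator factor (η - 12)^2: pole of order 2 at 12, modulus 12.
Branch term (4)*log(1 - η/(-2/3)): its argument vanishes at η = -2/3, a logarithmic branch point, modulus 2/3.
The radius of convergence is the smallest modulus among the singular points: 2/3.
The branch term is analytic at 12 and contributes nothing to the residue; only the rational part matters.
At the order-2 pole 12 set g(η) = (η - (12))^2*(rational part) = 23*η/5 - 22/35.
Order-2 pole: residue = g'(a); g'(12) = 23/5, so the residue is 23/5.
List the singular points by increasing real part (a conjugate pair: the negative imaginary part first).


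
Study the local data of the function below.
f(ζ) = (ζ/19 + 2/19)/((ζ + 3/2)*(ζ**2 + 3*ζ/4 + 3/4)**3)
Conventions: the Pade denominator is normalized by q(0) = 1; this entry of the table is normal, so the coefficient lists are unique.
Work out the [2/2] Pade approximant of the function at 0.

The Pade approximant has numerator coefficients [256/1539, -378496/1300455, 22912/144495]; denominator coefficients [1, 3592/2535, 7172/2535].

Taylor coefficients needed (expand at 0): a_0 = 256/1539, a_1 = -128/243, a_2 = 6016/13851, a_3 = 36352/41553, a_4 = -307712/124659.
Write the denominator as Q(ζ) = 1 + q1*ζ + q2*ζ^2. Requiring Q*f - P = O(ζ^5) with deg P <= 2 kills the coefficients of ζ^3..ζ^4 in Q*f:
  ζ^3: a_3 + q1*a_2 + q2*a_1 = 0, i.e. 36352/41553 + (6016/13851)*q1 + (-128/243)*q2 = 0.
  ζ^4: a_4 + q1*a_3 + q2*a_2 = 0, i.e. -307712/124659 + (36352/41553)*q1 + (6016/13851)*q2 = 0.
Solving this linear system: q1 = 3592/2535, q2 = 7172/2535.
The numerator is Q*f truncated at degree 2: P0 = a_0 = 256/1539; P1 = a_1 + q1*a_0 = -378496/1300455; P2 = a_2 + q1*a_1 + q2*a_0 = 22912/144495.


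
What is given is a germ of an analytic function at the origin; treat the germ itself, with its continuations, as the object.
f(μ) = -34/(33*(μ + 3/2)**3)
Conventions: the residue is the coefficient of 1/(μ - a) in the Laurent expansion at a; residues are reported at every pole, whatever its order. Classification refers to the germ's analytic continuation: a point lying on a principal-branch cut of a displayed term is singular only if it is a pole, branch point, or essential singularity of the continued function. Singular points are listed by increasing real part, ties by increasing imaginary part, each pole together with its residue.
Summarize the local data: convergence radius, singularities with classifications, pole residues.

Radius of convergence at 0: 3/2.
At -3/2: a pole of order 3; residue 0.

Denominator factor (μ + 3/2)^3: pole of order 3 at -3/2, modulus 3/2.
The radius of convergence is the smallest modulus among the singular points: 3/2.
At the order-3 pole -3/2 set g(μ) = (μ - (-3/2))^3*f(μ) = -34/33.
Order-3 pole: residue = g''(a)/2; g''(-3/2) = 0, so the residue is 0.


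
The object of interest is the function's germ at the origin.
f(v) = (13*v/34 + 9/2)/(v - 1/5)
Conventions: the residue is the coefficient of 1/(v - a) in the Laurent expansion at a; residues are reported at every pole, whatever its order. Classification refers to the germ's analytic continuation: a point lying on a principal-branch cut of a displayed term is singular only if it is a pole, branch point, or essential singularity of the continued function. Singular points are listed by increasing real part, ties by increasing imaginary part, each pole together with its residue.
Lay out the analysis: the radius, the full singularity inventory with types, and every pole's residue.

Denominator factor (v - 1/5): pole of order 1 at 1/5, modulus 1/5.
The radius of convergence is the smallest modulus among the singular points: 1/5.
At the order-1 pole 1/5 set g(v) = (v - (1/5))*f(v) = 13*v/34 + 9/2.
Simple pole: residue = g(a) at a = 1/5, which is 389/85.

Radius of convergence at 0: 1/5.
At 1/5: a pole of order 1; residue 389/85.


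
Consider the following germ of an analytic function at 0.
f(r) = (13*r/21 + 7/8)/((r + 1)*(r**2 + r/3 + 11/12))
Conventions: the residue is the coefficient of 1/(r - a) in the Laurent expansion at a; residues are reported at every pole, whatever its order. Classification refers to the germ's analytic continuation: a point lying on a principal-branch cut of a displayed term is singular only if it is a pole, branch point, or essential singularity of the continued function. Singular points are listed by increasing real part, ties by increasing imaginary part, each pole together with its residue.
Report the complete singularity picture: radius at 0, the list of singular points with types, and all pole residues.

Denominator factor (r + 1): pole of order 1 at -1, modulus 1.
Denominator factor (r**2 + r/3 + 11/12): discriminant -32/9, complex-conjugate roots (-1/6) + ((2/3)*sqrt(2))*i and (-1/6) - ((2/3)*sqrt(2))*i; poles of order 1, moduli (1/6)*sqrt(33) and (1/6)*sqrt(33).
The radius of convergence is the smallest modulus among the singular points: (1/6)*sqrt(33).
At the order-1 pole -1 set g(r) = (r - (-1))*f(r) = (13*r/21 + 7/8)/(r**2 + r/3 + 11/12).
Simple pole: residue = g(a) at a = -1, which is 43/266.
The factor r**2 + r/3 + 11/12 splits as (r - a)(r - a') with a = (-1/6) - ((2/3)*sqrt(2))*i, a' = (-1/6) + ((2/3)*sqrt(2))*i. At the order-1 pole a set g(r) = (r - a)*f(r) = [(13*r/21 + 7/8)/(r + 1)] / (r - a').
Simple pole: residue = g(a) at a = (-1/6) - ((2/3)*sqrt(2))*i, which is (-43/532) + ((1203/4256)*sqrt(2))*i.
The factor r**2 + r/3 + 11/12 splits as (r - a)(r - a') with a = (-1/6) + ((2/3)*sqrt(2))*i, a' = (-1/6) - ((2/3)*sqrt(2))*i. At the order-1 pole a set g(r) = (r - a)*f(r) = [(13*r/21 + 7/8)/(r + 1)] / (r - a').
Simple pole: residue = g(a) at a = (-1/6) + ((2/3)*sqrt(2))*i, which is (-43/532) - ((1203/4256)*sqrt(2))*i.
List the singular points by increasing real part (a conjugate pair: the negative imaginary part first).

Radius of convergence at 0: (1/6)*sqrt(33).
At -1: a pole of order 1; residue 43/266.
At (-1/6) - ((2/3)*sqrt(2))*i: a pole of order 1; residue (-43/532) + ((1203/4256)*sqrt(2))*i.
At (-1/6) + ((2/3)*sqrt(2))*i: a pole of order 1; residue (-43/532) - ((1203/4256)*sqrt(2))*i.


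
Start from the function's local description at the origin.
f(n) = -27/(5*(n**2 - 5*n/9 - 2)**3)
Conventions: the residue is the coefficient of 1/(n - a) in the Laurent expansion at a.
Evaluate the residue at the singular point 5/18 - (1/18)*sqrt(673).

The factor n**2 - 5*n/9 - 2 splits as (n - a)(n - a') with a = 5/18 - (1/18)*sqrt(673), a' = 5/18 + (1/18)*sqrt(673). At the order-3 pole a set g(n) = (n - a)^3*f(n) = [-27/5] / (n - a')^3.
Order-3 pole: residue = g''(a)/2; g''(5/18 - (1/18)*sqrt(673)) = (19131876/1524106085)*sqrt(673), so the residue is (9565938/1524106085)*sqrt(673).

The residue is (9565938/1524106085)*sqrt(673).


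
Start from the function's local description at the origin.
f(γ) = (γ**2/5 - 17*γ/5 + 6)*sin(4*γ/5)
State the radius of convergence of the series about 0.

The factor sin(4*γ/5) is entire and contributes no finite singular point.
The polynomial part has no poles.
No finite singular points: the Taylor series at 0 converges everywhere.

The radius of convergence is infinite.


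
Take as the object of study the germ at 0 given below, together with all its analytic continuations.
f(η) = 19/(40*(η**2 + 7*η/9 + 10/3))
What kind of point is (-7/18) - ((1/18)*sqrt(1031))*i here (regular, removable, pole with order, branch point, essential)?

The denominator factor η**2 + 7*η/9 + 10/3 vanishes at (-7/18) - ((1/18)*sqrt(1031))*i and appears to the power 1; the numerator there equals 19/40, nonzero, and no other factor vanishes.
Hence a pole whose order is the multiplicity, 1.

The point is a pole of order 1.


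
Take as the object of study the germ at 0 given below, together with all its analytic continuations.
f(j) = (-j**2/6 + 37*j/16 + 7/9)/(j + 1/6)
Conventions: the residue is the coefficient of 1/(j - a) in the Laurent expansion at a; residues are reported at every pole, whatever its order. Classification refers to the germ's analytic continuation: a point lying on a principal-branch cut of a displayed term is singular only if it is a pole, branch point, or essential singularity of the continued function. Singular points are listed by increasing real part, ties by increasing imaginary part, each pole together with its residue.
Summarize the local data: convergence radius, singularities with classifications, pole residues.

Radius of convergence at 0: 1/6.
At -1/6: a pole of order 1; residue 335/864.

Denominator factor (j + 1/6): pole of order 1 at -1/6, modulus 1/6.
The radius of convergence is the smallest modulus among the singular points: 1/6.
At the order-1 pole -1/6 set g(j) = (j - (-1/6))*f(j) = -j**2/6 + 37*j/16 + 7/9.
Simple pole: residue = g(a) at a = -1/6, which is 335/864.


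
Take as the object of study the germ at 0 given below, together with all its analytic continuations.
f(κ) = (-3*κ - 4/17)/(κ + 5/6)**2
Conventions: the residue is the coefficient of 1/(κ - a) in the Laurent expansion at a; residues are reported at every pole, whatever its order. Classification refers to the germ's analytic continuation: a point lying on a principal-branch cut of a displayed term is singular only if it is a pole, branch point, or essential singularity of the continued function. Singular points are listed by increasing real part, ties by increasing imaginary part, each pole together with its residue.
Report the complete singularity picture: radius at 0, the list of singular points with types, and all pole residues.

Denominator factor (κ + 5/6)^2: pole of order 2 at -5/6, modulus 5/6.
The radius of convergence is the smallest modulus among the singular points: 5/6.
At the order-2 pole -5/6 set g(κ) = (κ - (-5/6))^2*f(κ) = -3*κ - 4/17.
Order-2 pole: residue = g'(a); g'(-5/6) = -3, so the residue is -3.

Radius of convergence at 0: 5/6.
At -5/6: a pole of order 2; residue -3.


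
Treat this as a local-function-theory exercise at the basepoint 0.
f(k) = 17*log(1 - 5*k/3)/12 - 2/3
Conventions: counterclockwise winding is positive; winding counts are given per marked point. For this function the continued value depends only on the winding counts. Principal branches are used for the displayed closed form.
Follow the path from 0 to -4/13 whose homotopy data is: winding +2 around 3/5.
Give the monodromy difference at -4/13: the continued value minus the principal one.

The rational part is single-valued and drops out of the difference; each branch term changes only by its own monodromy.
(17/12)*log(1 - k/(3/5)): each positive loop around 3/5 adds 2*pi*i to the log, so winding +2 contributes (17/12)*(2)*2*pi*i = (17/3)*pi*i.
Summing the contributions at k = -4/13 gives (17/3)*pi*i.

Continued minus principal equals (17/3)*pi*i.


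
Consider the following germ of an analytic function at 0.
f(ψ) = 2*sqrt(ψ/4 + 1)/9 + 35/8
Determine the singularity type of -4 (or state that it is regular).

The point is an algebraic (square-root) branch point.

The term (2/9)*sqrt(1 - ψ/(-4)) has argument 1 - -4/(-4) = 0 at -4: a square-root (algebraic, two-sheeted) branch point; the remaining terms are analytic or single-valued there.


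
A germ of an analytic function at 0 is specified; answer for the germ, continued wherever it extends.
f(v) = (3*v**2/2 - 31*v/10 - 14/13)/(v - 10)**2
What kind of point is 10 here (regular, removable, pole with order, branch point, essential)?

The point is a pole of order 2.

The denominator factor v - 10 vanishes at 10 and appears to the power 2; the numerator there equals 1533/13, nonzero, and no other factor vanishes.
Hence a pole whose order is the multiplicity, 2.


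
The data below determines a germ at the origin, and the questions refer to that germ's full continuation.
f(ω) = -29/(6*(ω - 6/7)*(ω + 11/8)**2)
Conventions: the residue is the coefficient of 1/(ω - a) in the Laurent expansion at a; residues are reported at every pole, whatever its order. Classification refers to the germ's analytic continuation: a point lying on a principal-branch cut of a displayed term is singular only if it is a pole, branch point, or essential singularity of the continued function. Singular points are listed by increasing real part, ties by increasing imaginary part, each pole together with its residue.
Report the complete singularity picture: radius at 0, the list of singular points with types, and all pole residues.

Radius of convergence at 0: 6/7.
At -11/8: a pole of order 2; residue 45472/46875.
At 6/7: a pole of order 1; residue -45472/46875.

Denominator factor (ω - 6/7): pole of order 1 at 6/7, modulus 6/7.
Denominator factor (ω + 11/8)^2: pole of order 2 at -11/8, modulus 11/8.
The radius of convergence is the smallest modulus among the singular points: 6/7.
At the order-2 pole -11/8 set g(ω) = (ω - (-11/8))^2*f(ω) = -29/(6*(ω - 6/7)).
Order-2 pole: residue = g'(a); g'(-11/8) = 45472/46875, so the residue is 45472/46875.
At the order-1 pole 6/7 set g(ω) = (ω - (6/7))*f(ω) = -29/(6*(ω + 11/8)**2).
Simple pole: residue = g(a) at a = 6/7, which is -45472/46875.
List the singular points by increasing real part (a conjugate pair: the negative imaginary part first).


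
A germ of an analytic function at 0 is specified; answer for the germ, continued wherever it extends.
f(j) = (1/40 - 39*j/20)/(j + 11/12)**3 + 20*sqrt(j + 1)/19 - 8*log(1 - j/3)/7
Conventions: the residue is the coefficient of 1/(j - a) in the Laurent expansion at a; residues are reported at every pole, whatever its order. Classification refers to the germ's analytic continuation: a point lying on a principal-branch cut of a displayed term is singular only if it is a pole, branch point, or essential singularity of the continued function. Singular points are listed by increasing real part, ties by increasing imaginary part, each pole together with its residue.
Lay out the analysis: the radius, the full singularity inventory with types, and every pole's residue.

Denominator factor (j + 11/12)^3: pole of order 3 at -11/12, modulus 11/12.
Branch term (-8/7)*log(1 - j/(3)): its argument vanishes at j = 3, a logarithmic branch point, modulus 3.
Branch term (20/19)*sqrt(1 - j/(-1)): its argument vanishes at j = -1, a square-root branch point, modulus 1.
The radius of convergence is the smallest modulus among the singular points: 11/12.
The branch terms are analytic at -11/12 and contribute nothing to the residue; only the rational part matters.
At the order-3 pole -11/12 set g(j) = (j - (-11/12))^3*(rational part) = 1/40 - 39*j/20.
Order-3 pole: residue = g''(a)/2; g''(-11/12) = 0, so the residue is 0.
List the singular points by increasing real part (a conjugate pair: the negative imaginary part first).

Radius of convergence at 0: 11/12.
At -1: an algebraic (square-root) branch point.
At -11/12: a pole of order 3; residue 0.
At 3: a logarithmic branch point.


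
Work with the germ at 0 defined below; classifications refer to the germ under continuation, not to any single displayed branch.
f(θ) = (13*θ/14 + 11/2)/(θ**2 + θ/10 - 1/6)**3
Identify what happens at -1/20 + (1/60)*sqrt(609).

The denominator factor θ**2 + θ/10 - 1/6 vanishes at -1/20 + (1/60)*sqrt(609) and appears to the power 3; the numerator there equals 1527/280 + (13/840)*sqrt(609), nonzero, and no other factor vanishes.
Hence a pole whose order is the multiplicity, 3.

The point is a pole of order 3.


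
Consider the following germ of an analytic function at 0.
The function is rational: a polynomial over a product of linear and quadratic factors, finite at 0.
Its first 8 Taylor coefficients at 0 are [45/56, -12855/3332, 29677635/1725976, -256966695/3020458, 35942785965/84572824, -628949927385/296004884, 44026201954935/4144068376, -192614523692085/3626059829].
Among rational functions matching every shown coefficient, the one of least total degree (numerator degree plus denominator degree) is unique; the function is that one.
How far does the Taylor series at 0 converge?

The radius of convergence is 1/5.

No rational of total degree below 4 reproduces all 8 coefficients; solving the [2/2] Pade equations on them gives f(η) = (-35*η**2/37 + 4*η/17 + 3/8)/((η + 1/5)*(η + 7/3)), whose expansion matches every shown term.
Denominator factor (η + 1/5): pole of order 1 at -1/5, modulus 1/5.
Denominator factor (η + 7/3): pole of order 1 at -7/3, modulus 7/3.
The radius of convergence is the smallest modulus among the singular points: 1/5.


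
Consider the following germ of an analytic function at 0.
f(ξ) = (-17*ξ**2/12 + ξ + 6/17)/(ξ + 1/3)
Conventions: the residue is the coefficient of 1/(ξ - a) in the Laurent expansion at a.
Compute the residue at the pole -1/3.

At the order-1 pole -1/3 set g(ξ) = (ξ - (-1/3))*f(ξ) = -17*ξ**2/12 + ξ + 6/17.
Simple pole: residue = g(a) at a = -1/3, which is -253/1836.

The residue is -253/1836.


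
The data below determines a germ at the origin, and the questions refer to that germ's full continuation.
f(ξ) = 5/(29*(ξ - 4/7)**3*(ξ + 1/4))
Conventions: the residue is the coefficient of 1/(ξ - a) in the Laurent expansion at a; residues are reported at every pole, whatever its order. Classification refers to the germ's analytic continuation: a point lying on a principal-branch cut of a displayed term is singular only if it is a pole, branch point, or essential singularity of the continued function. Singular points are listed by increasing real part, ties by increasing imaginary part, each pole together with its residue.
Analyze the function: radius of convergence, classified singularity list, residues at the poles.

Radius of convergence at 0: 1/4.
At -1/4: a pole of order 1; residue -109760/352843.
At 4/7: a pole of order 3; residue 109760/352843.

Denominator factor (ξ - 4/7)^3: pole of order 3 at 4/7, modulus 4/7.
Denominator factor (ξ + 1/4): pole of order 1 at -1/4, modulus 1/4.
The radius of convergence is the smallest modulus among the singular points: 1/4.
At the order-1 pole -1/4 set g(ξ) = (ξ - (-1/4))*f(ξ) = 5/(29*(ξ - 4/7)**3).
Simple pole: residue = g(a) at a = -1/4, which is -109760/352843.
At the order-3 pole 4/7 set g(ξ) = (ξ - (4/7))^3*f(ξ) = 5/(29*(ξ + 1/4)).
Order-3 pole: residue = g''(a)/2; g''(4/7) = 219520/352843, so the residue is 109760/352843.
List the singular points by increasing real part (a conjugate pair: the negative imaginary part first).
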